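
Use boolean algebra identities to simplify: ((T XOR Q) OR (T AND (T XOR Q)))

By absorption (E OR (E AND v) = E):
= (T XOR Q)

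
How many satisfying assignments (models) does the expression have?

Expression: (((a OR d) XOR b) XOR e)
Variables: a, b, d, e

Satisfying assignments: (0,0,0,1), (0,0,1,0), (0,1,0,0), (0,1,1,1), (1,0,0,0), (1,0,1,0), (1,1,0,1), (1,1,1,1)
Count: 8 out of 16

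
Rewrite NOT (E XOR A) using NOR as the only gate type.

(((((E NOR A) NOR (E NOR A)) NOR ((E NOR A) NOR (E NOR A))) NOR ((((E NOR E) NOR (A NOR A)) NOR ((E NOR E) NOR (A NOR A))) NOR (((E NOR E) NOR (A NOR A)) NOR ((E NOR E) NOR (A NOR A))))) NOR ((((E NOR A) NOR (E NOR A)) NOR ((E NOR A) NOR (E NOR A))) NOR ((((E NOR E) NOR (A NOR A)) NOR ((E NOR E) NOR (A NOR A))) NOR (((E NOR E) NOR (A NOR A)) NOR ((E NOR E) NOR (A NOR A))))))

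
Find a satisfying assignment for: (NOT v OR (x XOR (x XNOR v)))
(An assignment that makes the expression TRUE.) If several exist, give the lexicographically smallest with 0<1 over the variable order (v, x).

v=0, x=0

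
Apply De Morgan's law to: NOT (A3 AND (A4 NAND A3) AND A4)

NOT A3 OR NOT (A4 NAND A3) OR NOT A4
De Morgan's: NOT(AND of terms) = OR of negations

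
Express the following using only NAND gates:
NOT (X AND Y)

(((X NAND Y) NAND (X NAND Y)) NAND ((X NAND Y) NAND (X NAND Y)))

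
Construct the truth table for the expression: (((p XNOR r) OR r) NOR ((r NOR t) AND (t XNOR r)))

r | p | t | Output
------------------
0 | 0 | 0 | 0
0 | 0 | 1 | 0
0 | 1 | 0 | 0
0 | 1 | 1 | 1
1 | 0 | 0 | 0
1 | 0 | 1 | 0
1 | 1 | 0 | 0
1 | 1 | 1 | 0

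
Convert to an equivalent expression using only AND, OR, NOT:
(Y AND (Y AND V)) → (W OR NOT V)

NOT (Y AND (Y AND V)) OR (W OR NOT V)
(Implication elimination: A → B = NOT A OR B)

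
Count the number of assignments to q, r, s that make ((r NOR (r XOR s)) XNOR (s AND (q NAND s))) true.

Satisfying assignments: (0,1,0), (1,0,1), (1,1,0), (1,1,1)
Count: 4 out of 8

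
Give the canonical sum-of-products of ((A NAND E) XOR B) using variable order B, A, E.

Σm(0, 1, 2, 7) = (NOT B AND NOT A AND NOT E) OR (NOT B AND NOT A AND E) OR (NOT B AND A AND NOT E) OR (B AND A AND E)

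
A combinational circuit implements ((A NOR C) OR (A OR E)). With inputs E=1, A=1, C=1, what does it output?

Substituting: ((1 NOR 1) OR (1 OR 1))
= 1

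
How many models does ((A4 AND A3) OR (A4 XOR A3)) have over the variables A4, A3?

Satisfying assignments: (0,1), (1,0), (1,1)
Count: 3 out of 4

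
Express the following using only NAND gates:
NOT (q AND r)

(((q NAND r) NAND (q NAND r)) NAND ((q NAND r) NAND (q NAND r)))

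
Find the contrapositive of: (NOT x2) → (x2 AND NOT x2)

Contrapositive: NOT (x2 AND NOT x2) → x2
Note: A statement and its contrapositive are logically equivalent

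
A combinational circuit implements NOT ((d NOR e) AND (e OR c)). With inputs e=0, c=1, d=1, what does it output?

Substituting: NOT ((1 NOR 0) AND (0 OR 1))
= 1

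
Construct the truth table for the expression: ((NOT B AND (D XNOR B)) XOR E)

B | D | E | Output
------------------
0 | 0 | 0 | 1
0 | 0 | 1 | 0
0 | 1 | 0 | 0
0 | 1 | 1 | 1
1 | 0 | 0 | 0
1 | 0 | 1 | 1
1 | 1 | 0 | 0
1 | 1 | 1 | 1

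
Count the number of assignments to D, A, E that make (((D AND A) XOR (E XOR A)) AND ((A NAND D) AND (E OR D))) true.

Satisfying assignments: (0,0,1), (1,0,1)
Count: 2 out of 8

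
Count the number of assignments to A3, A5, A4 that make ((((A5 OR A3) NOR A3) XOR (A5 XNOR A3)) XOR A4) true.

Satisfying assignments: (0,0,1), (0,1,1), (1,0,1), (1,1,0)
Count: 4 out of 8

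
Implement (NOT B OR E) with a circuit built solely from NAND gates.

(((B NAND B) NAND (B NAND B)) NAND (E NAND E))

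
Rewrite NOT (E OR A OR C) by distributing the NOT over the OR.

NOT E AND NOT A AND NOT C
De Morgan's: NOT(OR of terms) = AND of negations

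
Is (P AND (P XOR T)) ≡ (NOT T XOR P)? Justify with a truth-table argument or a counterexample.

No. Counterexample: with P=0, T=0, Expression 1 = 0 but Expression 2 = 1.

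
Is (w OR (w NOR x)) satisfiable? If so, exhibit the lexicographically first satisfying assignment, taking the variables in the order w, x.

w=0, x=0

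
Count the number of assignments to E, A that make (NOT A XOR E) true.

Satisfying assignments: (0,0), (1,1)
Count: 2 out of 4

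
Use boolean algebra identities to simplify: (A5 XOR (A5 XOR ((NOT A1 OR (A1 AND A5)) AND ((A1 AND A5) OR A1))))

By XOR self-cancellation ((E XOR v) XOR v = E) then distribution ((E OR v) AND (E OR NOT v) = E):
= (A1 AND A5)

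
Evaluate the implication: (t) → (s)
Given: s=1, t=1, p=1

Antecedent (t) = 1; consequent (s) = 1.
1 → 1 = 1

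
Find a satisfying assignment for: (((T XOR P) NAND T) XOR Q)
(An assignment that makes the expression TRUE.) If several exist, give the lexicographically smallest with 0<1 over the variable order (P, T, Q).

P=0, T=0, Q=0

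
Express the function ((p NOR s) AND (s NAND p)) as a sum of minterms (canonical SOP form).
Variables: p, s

Σm(0) = (NOT p AND NOT s)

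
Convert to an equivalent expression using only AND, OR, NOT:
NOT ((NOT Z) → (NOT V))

(NOT Z) AND V
(Negated implication: NOT(A → B) = A AND NOT B)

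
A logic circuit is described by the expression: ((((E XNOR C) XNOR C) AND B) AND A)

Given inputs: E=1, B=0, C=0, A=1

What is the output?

Substituting: ((((1 XNOR 0) XNOR 0) AND 0) AND 1)
= 0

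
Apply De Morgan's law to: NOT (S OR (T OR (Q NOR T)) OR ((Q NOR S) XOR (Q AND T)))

NOT S AND NOT (T OR (Q NOR T)) AND NOT ((Q NOR S) XOR (Q AND T))
De Morgan's: NOT(OR of terms) = AND of negations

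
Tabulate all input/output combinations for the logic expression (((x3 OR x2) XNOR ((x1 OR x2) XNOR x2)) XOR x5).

x3 | x5 | x1 | x2 | Output
--------------------------
0 | 0 | 0 | 0 | 0
0 | 0 | 0 | 1 | 1
0 | 0 | 1 | 0 | 1
0 | 0 | 1 | 1 | 1
0 | 1 | 0 | 0 | 1
0 | 1 | 0 | 1 | 0
0 | 1 | 1 | 0 | 0
0 | 1 | 1 | 1 | 0
1 | 0 | 0 | 0 | 1
1 | 0 | 0 | 1 | 1
1 | 0 | 1 | 0 | 0
1 | 0 | 1 | 1 | 1
1 | 1 | 0 | 0 | 0
1 | 1 | 0 | 1 | 0
1 | 1 | 1 | 0 | 1
1 | 1 | 1 | 1 | 0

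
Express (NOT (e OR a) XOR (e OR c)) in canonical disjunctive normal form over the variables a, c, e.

(NOT a AND NOT c AND NOT e) OR (NOT a AND NOT c AND e) OR (NOT a AND c AND e) OR (a AND NOT c AND e) OR (a AND c AND NOT e) OR (a AND c AND e)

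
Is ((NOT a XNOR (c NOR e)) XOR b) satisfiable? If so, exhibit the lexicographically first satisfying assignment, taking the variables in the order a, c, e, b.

a=0, c=0, e=0, b=0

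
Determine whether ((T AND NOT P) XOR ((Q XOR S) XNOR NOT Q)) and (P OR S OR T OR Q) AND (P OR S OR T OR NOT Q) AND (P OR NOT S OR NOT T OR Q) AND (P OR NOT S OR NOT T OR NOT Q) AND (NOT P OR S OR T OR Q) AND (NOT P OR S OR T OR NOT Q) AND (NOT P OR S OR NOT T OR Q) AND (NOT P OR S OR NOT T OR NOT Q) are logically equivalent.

Yes, they are equivalent — the two output columns agree on all 16 assignments:
P | S | T | Q | Expression 1 | Expression 2
-------------------------------------------
0 | 0 | 0 | 0 | 0 | 0
0 | 0 | 0 | 1 | 0 | 0
0 | 0 | 1 | 0 | 1 | 1
0 | 0 | 1 | 1 | 1 | 1
0 | 1 | 0 | 0 | 1 | 1
0 | 1 | 0 | 1 | 1 | 1
0 | 1 | 1 | 0 | 0 | 0
0 | 1 | 1 | 1 | 0 | 0
1 | 0 | 0 | 0 | 0 | 0
1 | 0 | 0 | 1 | 0 | 0
1 | 0 | 1 | 0 | 0 | 0
1 | 0 | 1 | 1 | 0 | 0
1 | 1 | 0 | 0 | 1 | 1
1 | 1 | 0 | 1 | 1 | 1
1 | 1 | 1 | 0 | 1 | 1
1 | 1 | 1 | 1 | 1 | 1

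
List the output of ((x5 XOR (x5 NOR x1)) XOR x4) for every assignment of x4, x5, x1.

x4 | x5 | x1 | Output
---------------------
0 | 0 | 0 | 1
0 | 0 | 1 | 0
0 | 1 | 0 | 1
0 | 1 | 1 | 1
1 | 0 | 0 | 0
1 | 0 | 1 | 1
1 | 1 | 0 | 0
1 | 1 | 1 | 0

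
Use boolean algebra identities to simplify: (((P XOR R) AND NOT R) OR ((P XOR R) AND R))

By distribution ((E AND v) OR (E AND NOT v) = E):
= (P XOR R)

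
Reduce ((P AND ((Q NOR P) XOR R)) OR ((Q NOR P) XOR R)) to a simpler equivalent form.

By absorption (E OR (E AND v) = E):
= ((Q NOR P) XOR R)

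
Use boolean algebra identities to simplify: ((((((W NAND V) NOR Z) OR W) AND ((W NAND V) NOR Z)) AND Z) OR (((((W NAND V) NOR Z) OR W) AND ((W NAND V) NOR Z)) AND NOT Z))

By distribution ((E AND v) OR (E AND NOT v) = E) then absorption (E AND (E OR v) = E):
= ((W NAND V) NOR Z)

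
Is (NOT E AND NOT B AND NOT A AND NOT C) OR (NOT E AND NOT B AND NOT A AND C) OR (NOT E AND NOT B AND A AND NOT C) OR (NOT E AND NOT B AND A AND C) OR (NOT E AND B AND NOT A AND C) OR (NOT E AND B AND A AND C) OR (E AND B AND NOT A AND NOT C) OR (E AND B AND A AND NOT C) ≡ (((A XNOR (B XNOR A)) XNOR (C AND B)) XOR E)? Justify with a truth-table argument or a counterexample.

Yes, they are equivalent — the two output columns agree on all 16 assignments:
E | B | A | C | Expression 1 | Expression 2
-------------------------------------------
0 | 0 | 0 | 0 | 1 | 1
0 | 0 | 0 | 1 | 1 | 1
0 | 0 | 1 | 0 | 1 | 1
0 | 0 | 1 | 1 | 1 | 1
0 | 1 | 0 | 0 | 0 | 0
0 | 1 | 0 | 1 | 1 | 1
0 | 1 | 1 | 0 | 0 | 0
0 | 1 | 1 | 1 | 1 | 1
1 | 0 | 0 | 0 | 0 | 0
1 | 0 | 0 | 1 | 0 | 0
1 | 0 | 1 | 0 | 0 | 0
1 | 0 | 1 | 1 | 0 | 0
1 | 1 | 0 | 0 | 1 | 1
1 | 1 | 0 | 1 | 0 | 0
1 | 1 | 1 | 0 | 1 | 1
1 | 1 | 1 | 1 | 0 | 0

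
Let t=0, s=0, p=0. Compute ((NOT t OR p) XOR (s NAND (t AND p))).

Substituting: ((NOT 0 OR 0) XOR (0 NAND (0 AND 0)))
= 0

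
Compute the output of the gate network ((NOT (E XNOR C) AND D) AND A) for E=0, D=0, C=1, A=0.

Substituting: ((NOT (0 XNOR 1) AND 0) AND 0)
= 0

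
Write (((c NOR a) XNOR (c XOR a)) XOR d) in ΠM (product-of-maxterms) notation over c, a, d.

ΠM(0, 2, 4, 7) = (c OR a OR d) AND (c OR NOT a OR d) AND (NOT c OR a OR d) AND (NOT c OR NOT a OR NOT d)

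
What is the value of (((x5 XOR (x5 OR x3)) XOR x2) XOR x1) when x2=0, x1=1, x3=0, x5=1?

Substituting: (((1 XOR (1 OR 0)) XOR 0) XOR 1)
= 1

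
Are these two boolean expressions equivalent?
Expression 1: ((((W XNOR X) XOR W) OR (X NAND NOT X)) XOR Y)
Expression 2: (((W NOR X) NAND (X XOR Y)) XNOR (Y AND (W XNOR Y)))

No. Counterexample: with Y=0, W=0, X=0, Expression 1 = 1 but Expression 2 = 0.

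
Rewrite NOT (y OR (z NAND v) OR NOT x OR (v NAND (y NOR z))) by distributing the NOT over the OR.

NOT y AND NOT (z NAND v) AND x AND NOT (v NAND (y NOR z))
De Morgan's: NOT(OR of terms) = AND of negations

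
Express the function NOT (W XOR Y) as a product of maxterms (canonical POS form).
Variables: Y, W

ΠM(1, 2) = (Y OR NOT W) AND (NOT Y OR W)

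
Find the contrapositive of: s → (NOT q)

Contrapositive: q → NOT s
Note: A statement and its contrapositive are logically equivalent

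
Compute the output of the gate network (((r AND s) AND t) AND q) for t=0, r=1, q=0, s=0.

Substituting: (((1 AND 0) AND 0) AND 0)
= 0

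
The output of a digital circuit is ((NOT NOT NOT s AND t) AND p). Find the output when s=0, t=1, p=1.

Substituting: ((NOT NOT NOT 0 AND 1) AND 1)
= 1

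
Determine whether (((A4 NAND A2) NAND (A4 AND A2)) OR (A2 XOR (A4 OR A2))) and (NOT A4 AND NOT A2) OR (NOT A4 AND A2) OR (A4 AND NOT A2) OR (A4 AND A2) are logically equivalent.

Yes, they are equivalent — the two output columns agree on all 4 assignments:
A4 | A2 | Expression 1 | Expression 2
-------------------------------------
0 | 0 | 1 | 1
0 | 1 | 1 | 1
1 | 0 | 1 | 1
1 | 1 | 1 | 1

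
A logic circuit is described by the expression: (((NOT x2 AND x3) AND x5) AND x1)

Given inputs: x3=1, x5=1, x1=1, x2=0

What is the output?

Substituting: (((NOT 0 AND 1) AND 1) AND 1)
= 1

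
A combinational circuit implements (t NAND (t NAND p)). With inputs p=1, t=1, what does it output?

Substituting: (1 NAND (1 NAND 1))
= 1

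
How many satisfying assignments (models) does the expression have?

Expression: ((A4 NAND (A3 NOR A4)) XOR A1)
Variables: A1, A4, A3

Satisfying assignments: (0,0,0), (0,0,1), (0,1,0), (0,1,1)
Count: 4 out of 8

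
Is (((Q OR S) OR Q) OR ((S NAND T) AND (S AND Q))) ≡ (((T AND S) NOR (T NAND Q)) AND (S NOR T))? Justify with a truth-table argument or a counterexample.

No. Counterexample: with S=0, T=0, Q=1, Expression 1 = 1 but Expression 2 = 0.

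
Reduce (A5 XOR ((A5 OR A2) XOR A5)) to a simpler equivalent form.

By XOR self-cancellation ((E XOR v) XOR v = E):
= (A5 OR A2)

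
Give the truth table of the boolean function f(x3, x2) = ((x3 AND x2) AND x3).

x3 | x2 | Output
----------------
0 | 0 | 0
0 | 1 | 0
1 | 0 | 0
1 | 1 | 1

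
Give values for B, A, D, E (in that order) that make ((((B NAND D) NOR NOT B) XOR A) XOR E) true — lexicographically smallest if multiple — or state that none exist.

B=0, A=0, D=0, E=1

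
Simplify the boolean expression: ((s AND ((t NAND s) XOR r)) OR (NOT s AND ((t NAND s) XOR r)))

By distribution ((E AND v) OR (E AND NOT v) = E):
= ((t NAND s) XOR r)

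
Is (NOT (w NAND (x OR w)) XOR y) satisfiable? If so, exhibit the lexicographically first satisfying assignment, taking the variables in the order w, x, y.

w=0, x=0, y=1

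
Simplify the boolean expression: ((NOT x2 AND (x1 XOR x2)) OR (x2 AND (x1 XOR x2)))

By distribution ((E AND v) OR (E AND NOT v) = E):
= (x1 XOR x2)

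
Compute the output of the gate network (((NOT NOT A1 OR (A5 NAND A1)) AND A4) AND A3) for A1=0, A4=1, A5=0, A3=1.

Substituting: (((NOT NOT 0 OR (0 NAND 0)) AND 1) AND 1)
= 1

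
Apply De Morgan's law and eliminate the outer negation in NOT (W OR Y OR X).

NOT W AND NOT Y AND NOT X
De Morgan's: NOT(OR of terms) = AND of negations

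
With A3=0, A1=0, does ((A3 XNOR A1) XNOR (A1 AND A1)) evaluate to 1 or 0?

Substituting: ((0 XNOR 0) XNOR (0 AND 0))
= 0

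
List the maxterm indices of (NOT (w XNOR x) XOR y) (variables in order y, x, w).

ΠM(0, 3, 5, 6) = (y OR x OR w) AND (y OR NOT x OR NOT w) AND (NOT y OR x OR NOT w) AND (NOT y OR NOT x OR w)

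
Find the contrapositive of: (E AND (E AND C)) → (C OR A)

Contrapositive: NOT (C OR A) → NOT (E AND (E AND C))
Note: A statement and its contrapositive are logically equivalent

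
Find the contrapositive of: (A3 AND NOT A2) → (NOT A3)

Contrapositive: A3 → NOT (A3 AND NOT A2)
Note: A statement and its contrapositive are logically equivalent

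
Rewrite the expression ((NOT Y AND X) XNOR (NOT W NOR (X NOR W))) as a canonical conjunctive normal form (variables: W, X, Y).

(W OR NOT X OR Y) AND (NOT W OR X OR Y) AND (NOT W OR X OR NOT Y) AND (NOT W OR NOT X OR NOT Y)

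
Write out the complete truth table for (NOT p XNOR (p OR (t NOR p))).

p | t | Output
--------------
0 | 0 | 1
0 | 1 | 0
1 | 0 | 0
1 | 1 | 0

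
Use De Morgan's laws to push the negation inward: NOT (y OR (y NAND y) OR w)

NOT y AND NOT (y NAND y) AND NOT w
De Morgan's: NOT(OR of terms) = AND of negations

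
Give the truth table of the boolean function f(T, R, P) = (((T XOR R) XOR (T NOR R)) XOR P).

T | R | P | Output
------------------
0 | 0 | 0 | 1
0 | 0 | 1 | 0
0 | 1 | 0 | 1
0 | 1 | 1 | 0
1 | 0 | 0 | 1
1 | 0 | 1 | 0
1 | 1 | 0 | 0
1 | 1 | 1 | 1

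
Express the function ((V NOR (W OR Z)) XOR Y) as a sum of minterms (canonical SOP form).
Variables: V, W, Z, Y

Σm(0, 3, 5, 7, 9, 11, 13, 15) = (NOT V AND NOT W AND NOT Z AND NOT Y) OR (NOT V AND NOT W AND Z AND Y) OR (NOT V AND W AND NOT Z AND Y) OR (NOT V AND W AND Z AND Y) OR (V AND NOT W AND NOT Z AND Y) OR (V AND NOT W AND Z AND Y) OR (V AND W AND NOT Z AND Y) OR (V AND W AND Z AND Y)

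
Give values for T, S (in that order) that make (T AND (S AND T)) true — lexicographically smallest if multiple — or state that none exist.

T=1, S=1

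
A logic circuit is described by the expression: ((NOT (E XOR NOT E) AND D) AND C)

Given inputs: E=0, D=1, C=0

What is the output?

Substituting: ((NOT (0 XOR NOT 0) AND 1) AND 0)
= 0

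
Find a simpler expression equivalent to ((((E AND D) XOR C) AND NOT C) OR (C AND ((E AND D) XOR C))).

By distribution ((E AND v) OR (E AND NOT v) = E):
= ((E AND D) XOR C)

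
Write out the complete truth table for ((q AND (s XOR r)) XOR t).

q | t | s | r | Output
----------------------
0 | 0 | 0 | 0 | 0
0 | 0 | 0 | 1 | 0
0 | 0 | 1 | 0 | 0
0 | 0 | 1 | 1 | 0
0 | 1 | 0 | 0 | 1
0 | 1 | 0 | 1 | 1
0 | 1 | 1 | 0 | 1
0 | 1 | 1 | 1 | 1
1 | 0 | 0 | 0 | 0
1 | 0 | 0 | 1 | 1
1 | 0 | 1 | 0 | 1
1 | 0 | 1 | 1 | 0
1 | 1 | 0 | 0 | 1
1 | 1 | 0 | 1 | 0
1 | 1 | 1 | 0 | 0
1 | 1 | 1 | 1 | 1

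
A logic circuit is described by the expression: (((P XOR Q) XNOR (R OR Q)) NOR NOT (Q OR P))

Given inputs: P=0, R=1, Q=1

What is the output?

Substituting: (((0 XOR 1) XNOR (1 OR 1)) NOR NOT (1 OR 0))
= 0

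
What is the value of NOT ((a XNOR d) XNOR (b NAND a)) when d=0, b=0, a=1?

Substituting: NOT ((1 XNOR 0) XNOR (0 NAND 1))
= 1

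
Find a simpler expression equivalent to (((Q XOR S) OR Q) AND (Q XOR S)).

By absorption (E AND (E OR v) = E):
= (Q XOR S)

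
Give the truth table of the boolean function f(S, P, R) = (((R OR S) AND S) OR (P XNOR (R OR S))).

S | P | R | Output
------------------
0 | 0 | 0 | 1
0 | 0 | 1 | 0
0 | 1 | 0 | 0
0 | 1 | 1 | 1
1 | 0 | 0 | 1
1 | 0 | 1 | 1
1 | 1 | 0 | 1
1 | 1 | 1 | 1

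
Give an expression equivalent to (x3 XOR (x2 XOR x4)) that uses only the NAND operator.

((x3 NAND (x3 NAND ((x2 NAND (x2 NAND x4)) NAND (x4 NAND (x2 NAND x4))))) NAND (((x2 NAND (x2 NAND x4)) NAND (x4 NAND (x2 NAND x4))) NAND (x3 NAND ((x2 NAND (x2 NAND x4)) NAND (x4 NAND (x2 NAND x4))))))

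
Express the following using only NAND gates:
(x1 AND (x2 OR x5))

((x1 NAND ((x2 NAND x2) NAND (x5 NAND x5))) NAND (x1 NAND ((x2 NAND x2) NAND (x5 NAND x5))))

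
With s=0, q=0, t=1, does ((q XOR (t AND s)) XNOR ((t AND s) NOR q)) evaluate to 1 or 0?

Substituting: ((0 XOR (1 AND 0)) XNOR ((1 AND 0) NOR 0))
= 0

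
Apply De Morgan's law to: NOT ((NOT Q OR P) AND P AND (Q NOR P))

NOT (NOT Q OR P) OR NOT P OR NOT (Q NOR P)
De Morgan's: NOT(AND of terms) = OR of negations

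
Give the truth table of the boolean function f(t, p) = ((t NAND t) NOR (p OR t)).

t | p | Output
--------------
0 | 0 | 0
0 | 1 | 0
1 | 0 | 0
1 | 1 | 0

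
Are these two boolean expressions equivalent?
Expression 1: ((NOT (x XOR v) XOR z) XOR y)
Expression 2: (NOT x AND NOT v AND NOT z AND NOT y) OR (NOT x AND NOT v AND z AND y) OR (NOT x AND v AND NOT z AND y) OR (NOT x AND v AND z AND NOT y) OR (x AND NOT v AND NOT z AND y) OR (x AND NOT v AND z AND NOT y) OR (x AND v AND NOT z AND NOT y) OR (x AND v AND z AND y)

Yes, they are equivalent — the two output columns agree on all 16 assignments:
x | v | z | y | Expression 1 | Expression 2
-------------------------------------------
0 | 0 | 0 | 0 | 1 | 1
0 | 0 | 0 | 1 | 0 | 0
0 | 0 | 1 | 0 | 0 | 0
0 | 0 | 1 | 1 | 1 | 1
0 | 1 | 0 | 0 | 0 | 0
0 | 1 | 0 | 1 | 1 | 1
0 | 1 | 1 | 0 | 1 | 1
0 | 1 | 1 | 1 | 0 | 0
1 | 0 | 0 | 0 | 0 | 0
1 | 0 | 0 | 1 | 1 | 1
1 | 0 | 1 | 0 | 1 | 1
1 | 0 | 1 | 1 | 0 | 0
1 | 1 | 0 | 0 | 1 | 1
1 | 1 | 0 | 1 | 0 | 0
1 | 1 | 1 | 0 | 0 | 0
1 | 1 | 1 | 1 | 1 | 1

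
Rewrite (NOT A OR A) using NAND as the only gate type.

(((A NAND A) NAND (A NAND A)) NAND (A NAND A))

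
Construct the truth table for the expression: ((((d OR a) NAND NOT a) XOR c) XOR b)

a | c | b | d | Output
----------------------
0 | 0 | 0 | 0 | 1
0 | 0 | 0 | 1 | 0
0 | 0 | 1 | 0 | 0
0 | 0 | 1 | 1 | 1
0 | 1 | 0 | 0 | 0
0 | 1 | 0 | 1 | 1
0 | 1 | 1 | 0 | 1
0 | 1 | 1 | 1 | 0
1 | 0 | 0 | 0 | 1
1 | 0 | 0 | 1 | 1
1 | 0 | 1 | 0 | 0
1 | 0 | 1 | 1 | 0
1 | 1 | 0 | 0 | 0
1 | 1 | 0 | 1 | 0
1 | 1 | 1 | 0 | 1
1 | 1 | 1 | 1 | 1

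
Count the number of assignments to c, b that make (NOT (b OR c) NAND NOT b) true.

Satisfying assignments: (0,1), (1,0), (1,1)
Count: 3 out of 4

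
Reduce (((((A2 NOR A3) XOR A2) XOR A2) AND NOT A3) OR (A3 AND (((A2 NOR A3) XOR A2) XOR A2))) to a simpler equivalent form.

By distribution ((E AND v) OR (E AND NOT v) = E) then XOR self-cancellation ((E XOR v) XOR v = E):
= (A2 NOR A3)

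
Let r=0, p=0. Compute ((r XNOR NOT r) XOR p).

Substituting: ((0 XNOR NOT 0) XOR 0)
= 0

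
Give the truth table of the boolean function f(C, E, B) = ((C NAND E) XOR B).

C | E | B | Output
------------------
0 | 0 | 0 | 1
0 | 0 | 1 | 0
0 | 1 | 0 | 1
0 | 1 | 1 | 0
1 | 0 | 0 | 1
1 | 0 | 1 | 0
1 | 1 | 0 | 0
1 | 1 | 1 | 1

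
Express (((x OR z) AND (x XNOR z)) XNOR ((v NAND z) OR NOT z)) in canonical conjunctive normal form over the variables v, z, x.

(v OR z OR x) AND (v OR z OR NOT x) AND (v OR NOT z OR x) AND (NOT v OR z OR x) AND (NOT v OR z OR NOT x) AND (NOT v OR NOT z OR NOT x)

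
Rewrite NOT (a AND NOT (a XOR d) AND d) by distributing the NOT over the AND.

NOT a OR (a XOR d) OR NOT d
De Morgan's: NOT(AND of terms) = OR of negations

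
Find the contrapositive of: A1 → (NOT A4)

Contrapositive: A4 → NOT A1
Note: A statement and its contrapositive are logically equivalent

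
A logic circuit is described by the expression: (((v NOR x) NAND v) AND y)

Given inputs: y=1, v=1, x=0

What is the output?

Substituting: (((1 NOR 0) NAND 1) AND 1)
= 1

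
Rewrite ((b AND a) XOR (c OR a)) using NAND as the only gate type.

((((b NAND a) NAND (b NAND a)) NAND (((b NAND a) NAND (b NAND a)) NAND ((c NAND c) NAND (a NAND a)))) NAND (((c NAND c) NAND (a NAND a)) NAND (((b NAND a) NAND (b NAND a)) NAND ((c NAND c) NAND (a NAND a)))))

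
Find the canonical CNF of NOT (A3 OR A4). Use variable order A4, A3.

(A4 OR NOT A3) AND (NOT A4 OR A3) AND (NOT A4 OR NOT A3)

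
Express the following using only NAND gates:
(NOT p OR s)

(((p NAND p) NAND (p NAND p)) NAND (s NAND s))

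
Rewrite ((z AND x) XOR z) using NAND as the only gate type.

((((z NAND x) NAND (z NAND x)) NAND (((z NAND x) NAND (z NAND x)) NAND z)) NAND (z NAND (((z NAND x) NAND (z NAND x)) NAND z)))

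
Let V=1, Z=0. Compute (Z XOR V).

Substituting: (0 XOR 1)
= 1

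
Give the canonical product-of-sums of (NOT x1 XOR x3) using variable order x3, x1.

ΠM(1, 2) = (x3 OR NOT x1) AND (NOT x3 OR x1)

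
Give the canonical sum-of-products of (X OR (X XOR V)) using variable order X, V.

Σm(1, 2, 3) = (NOT X AND V) OR (X AND NOT V) OR (X AND V)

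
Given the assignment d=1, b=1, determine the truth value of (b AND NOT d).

Substituting: (1 AND NOT 1)
= 0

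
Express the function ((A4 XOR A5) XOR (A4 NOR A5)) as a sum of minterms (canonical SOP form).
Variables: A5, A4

Σm(0, 1, 2) = (NOT A5 AND NOT A4) OR (NOT A5 AND A4) OR (A5 AND NOT A4)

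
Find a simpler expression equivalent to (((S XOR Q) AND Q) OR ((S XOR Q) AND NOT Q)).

By distribution ((E AND v) OR (E AND NOT v) = E):
= (S XOR Q)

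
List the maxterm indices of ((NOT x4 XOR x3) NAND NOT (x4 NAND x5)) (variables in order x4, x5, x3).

ΠM(7) = (NOT x4 OR NOT x5 OR NOT x3)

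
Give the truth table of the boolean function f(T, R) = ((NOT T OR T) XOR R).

T | R | Output
--------------
0 | 0 | 1
0 | 1 | 0
1 | 0 | 1
1 | 1 | 0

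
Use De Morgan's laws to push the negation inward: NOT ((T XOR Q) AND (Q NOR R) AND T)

NOT (T XOR Q) OR NOT (Q NOR R) OR NOT T
De Morgan's: NOT(AND of terms) = OR of negations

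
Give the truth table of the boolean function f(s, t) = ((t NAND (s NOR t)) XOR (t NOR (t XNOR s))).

s | t | Output
--------------
0 | 0 | 1
0 | 1 | 1
1 | 0 | 0
1 | 1 | 1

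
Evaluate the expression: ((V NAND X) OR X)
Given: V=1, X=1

Substituting: ((1 NAND 1) OR 1)
= 1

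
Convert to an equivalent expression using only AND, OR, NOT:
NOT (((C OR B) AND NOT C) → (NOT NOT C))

((C OR B) AND NOT C) AND NOT C
(Negated implication: NOT(A → B) = A AND NOT B)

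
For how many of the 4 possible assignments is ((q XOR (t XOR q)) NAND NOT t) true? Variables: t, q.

Satisfying assignments: (0,0), (0,1), (1,0), (1,1)
Count: 4 out of 4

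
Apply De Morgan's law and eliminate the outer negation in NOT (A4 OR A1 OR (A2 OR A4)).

NOT A4 AND NOT A1 AND NOT (A2 OR A4)
De Morgan's: NOT(OR of terms) = AND of negations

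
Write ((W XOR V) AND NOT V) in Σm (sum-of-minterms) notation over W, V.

Σm(2) = (W AND NOT V)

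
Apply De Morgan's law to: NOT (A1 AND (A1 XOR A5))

NOT A1 OR NOT (A1 XOR A5)
De Morgan's: NOT(AND of terms) = OR of negations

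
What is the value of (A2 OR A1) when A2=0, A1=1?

Substituting: (0 OR 1)
= 1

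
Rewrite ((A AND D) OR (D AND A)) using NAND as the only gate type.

((((A NAND D) NAND (A NAND D)) NAND ((A NAND D) NAND (A NAND D))) NAND (((D NAND A) NAND (D NAND A)) NAND ((D NAND A) NAND (D NAND A))))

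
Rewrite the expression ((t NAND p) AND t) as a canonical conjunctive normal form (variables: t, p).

(t OR p) AND (t OR NOT p) AND (NOT t OR NOT p)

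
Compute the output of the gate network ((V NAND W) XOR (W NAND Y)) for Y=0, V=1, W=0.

Substituting: ((1 NAND 0) XOR (0 NAND 0))
= 0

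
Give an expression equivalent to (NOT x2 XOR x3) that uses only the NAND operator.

(((x2 NAND x2) NAND ((x2 NAND x2) NAND x3)) NAND (x3 NAND ((x2 NAND x2) NAND x3)))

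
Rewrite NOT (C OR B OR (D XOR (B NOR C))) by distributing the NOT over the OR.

NOT C AND NOT B AND NOT (D XOR (B NOR C))
De Morgan's: NOT(OR of terms) = AND of negations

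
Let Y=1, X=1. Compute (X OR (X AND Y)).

Substituting: (1 OR (1 AND 1))
= 1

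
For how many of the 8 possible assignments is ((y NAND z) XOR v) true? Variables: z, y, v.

Satisfying assignments: (0,0,0), (0,1,0), (1,0,0), (1,1,1)
Count: 4 out of 8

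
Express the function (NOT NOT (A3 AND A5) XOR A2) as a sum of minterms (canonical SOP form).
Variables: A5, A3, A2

Σm(1, 3, 5, 6) = (NOT A5 AND NOT A3 AND A2) OR (NOT A5 AND A3 AND A2) OR (A5 AND NOT A3 AND A2) OR (A5 AND A3 AND NOT A2)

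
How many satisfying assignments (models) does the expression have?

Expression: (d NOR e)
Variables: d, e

Satisfying assignments: (0,0)
Count: 1 out of 4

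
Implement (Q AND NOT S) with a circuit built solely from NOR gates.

((Q NOR Q) NOR ((S NOR S) NOR (S NOR S)))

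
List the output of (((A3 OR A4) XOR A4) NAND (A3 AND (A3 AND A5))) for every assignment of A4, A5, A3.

A4 | A5 | A3 | Output
---------------------
0 | 0 | 0 | 1
0 | 0 | 1 | 1
0 | 1 | 0 | 1
0 | 1 | 1 | 0
1 | 0 | 0 | 1
1 | 0 | 1 | 1
1 | 1 | 0 | 1
1 | 1 | 1 | 1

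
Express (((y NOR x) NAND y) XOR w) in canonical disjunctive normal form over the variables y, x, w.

(NOT y AND NOT x AND NOT w) OR (NOT y AND x AND NOT w) OR (y AND NOT x AND NOT w) OR (y AND x AND NOT w)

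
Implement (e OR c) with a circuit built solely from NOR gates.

((e NOR c) NOR (e NOR c))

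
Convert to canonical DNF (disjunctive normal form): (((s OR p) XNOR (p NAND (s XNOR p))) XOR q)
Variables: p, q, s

(NOT p AND NOT q AND s) OR (NOT p AND q AND NOT s) OR (p AND NOT q AND NOT s) OR (p AND q AND s)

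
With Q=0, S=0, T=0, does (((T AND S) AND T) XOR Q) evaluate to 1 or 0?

Substituting: (((0 AND 0) AND 0) XOR 0)
= 0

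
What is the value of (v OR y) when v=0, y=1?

Substituting: (0 OR 1)
= 1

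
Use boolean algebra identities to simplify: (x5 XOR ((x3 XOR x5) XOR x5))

By XOR self-cancellation ((E XOR v) XOR v = E):
= (x3 XOR x5)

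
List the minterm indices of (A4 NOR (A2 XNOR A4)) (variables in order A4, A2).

Σm(1) = (NOT A4 AND A2)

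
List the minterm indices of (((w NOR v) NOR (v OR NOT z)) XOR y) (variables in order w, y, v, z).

Σm(4, 5, 6, 7, 9, 12, 14, 15) = (NOT w AND y AND NOT v AND NOT z) OR (NOT w AND y AND NOT v AND z) OR (NOT w AND y AND v AND NOT z) OR (NOT w AND y AND v AND z) OR (w AND NOT y AND NOT v AND z) OR (w AND y AND NOT v AND NOT z) OR (w AND y AND v AND NOT z) OR (w AND y AND v AND z)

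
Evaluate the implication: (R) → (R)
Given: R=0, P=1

Antecedent (R) = 0; consequent (R) = 0.
0 → 0 = 1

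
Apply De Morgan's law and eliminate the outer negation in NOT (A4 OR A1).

NOT A4 AND NOT A1
De Morgan's: NOT(OR of terms) = AND of negations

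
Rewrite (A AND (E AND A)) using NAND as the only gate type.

((A NAND ((E NAND A) NAND (E NAND A))) NAND (A NAND ((E NAND A) NAND (E NAND A))))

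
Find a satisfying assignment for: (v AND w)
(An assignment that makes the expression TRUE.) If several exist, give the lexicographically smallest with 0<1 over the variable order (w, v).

w=1, v=1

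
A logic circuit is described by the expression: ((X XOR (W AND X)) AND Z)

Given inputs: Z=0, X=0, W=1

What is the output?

Substituting: ((0 XOR (1 AND 0)) AND 0)
= 0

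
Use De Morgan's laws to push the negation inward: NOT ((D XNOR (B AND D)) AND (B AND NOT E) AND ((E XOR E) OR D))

NOT (D XNOR (B AND D)) OR NOT (B AND NOT E) OR NOT ((E XOR E) OR D)
De Morgan's: NOT(AND of terms) = OR of negations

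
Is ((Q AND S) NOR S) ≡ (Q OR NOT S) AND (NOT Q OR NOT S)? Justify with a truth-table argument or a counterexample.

Yes, they are equivalent — the two output columns agree on all 4 assignments:
Q | S | Expression 1 | Expression 2
-----------------------------------
0 | 0 | 1 | 1
0 | 1 | 0 | 0
1 | 0 | 1 | 1
1 | 1 | 0 | 0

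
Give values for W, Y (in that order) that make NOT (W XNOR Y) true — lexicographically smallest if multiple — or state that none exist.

W=0, Y=1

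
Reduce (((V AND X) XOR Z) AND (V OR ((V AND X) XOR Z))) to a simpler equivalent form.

By absorption (E AND (E OR v) = E):
= ((V AND X) XOR Z)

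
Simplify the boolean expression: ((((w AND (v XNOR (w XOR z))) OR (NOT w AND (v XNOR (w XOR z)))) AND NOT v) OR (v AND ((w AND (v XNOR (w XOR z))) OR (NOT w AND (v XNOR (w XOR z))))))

By distribution ((E AND v) OR (E AND NOT v) = E) then distribution ((E AND v) OR (E AND NOT v) = E):
= (v XNOR (w XOR z))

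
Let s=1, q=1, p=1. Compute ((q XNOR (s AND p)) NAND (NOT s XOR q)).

Substituting: ((1 XNOR (1 AND 1)) NAND (NOT 1 XOR 1))
= 0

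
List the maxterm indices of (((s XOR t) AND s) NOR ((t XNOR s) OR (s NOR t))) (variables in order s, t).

ΠM(0, 2, 3) = (s OR t) AND (NOT s OR t) AND (NOT s OR NOT t)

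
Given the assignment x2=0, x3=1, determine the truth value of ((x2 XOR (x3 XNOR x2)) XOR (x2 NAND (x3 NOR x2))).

Substituting: ((0 XOR (1 XNOR 0)) XOR (0 NAND (1 NOR 0)))
= 1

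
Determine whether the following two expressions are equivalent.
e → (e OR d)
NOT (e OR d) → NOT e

Yes, Contrapositive is always equivalent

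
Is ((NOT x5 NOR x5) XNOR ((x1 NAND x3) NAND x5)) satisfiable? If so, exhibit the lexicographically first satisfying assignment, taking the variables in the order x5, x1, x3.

x5=1, x1=0, x3=0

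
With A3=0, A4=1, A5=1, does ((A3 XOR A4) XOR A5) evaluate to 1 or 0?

Substituting: ((0 XOR 1) XOR 1)
= 0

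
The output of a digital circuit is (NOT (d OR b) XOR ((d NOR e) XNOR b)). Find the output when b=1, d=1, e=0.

Substituting: (NOT (1 OR 1) XOR ((1 NOR 0) XNOR 1))
= 0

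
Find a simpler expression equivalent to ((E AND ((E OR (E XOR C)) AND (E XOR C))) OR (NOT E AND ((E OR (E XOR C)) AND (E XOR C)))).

By distribution ((E AND v) OR (E AND NOT v) = E) then absorption (E AND (E OR v) = E):
= (E XOR C)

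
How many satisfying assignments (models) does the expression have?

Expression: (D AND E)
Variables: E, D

Satisfying assignments: (1,1)
Count: 1 out of 4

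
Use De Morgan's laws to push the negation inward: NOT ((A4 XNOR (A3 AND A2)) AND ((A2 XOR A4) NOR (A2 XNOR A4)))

NOT (A4 XNOR (A3 AND A2)) OR NOT ((A2 XOR A4) NOR (A2 XNOR A4))
De Morgan's: NOT(AND of terms) = OR of negations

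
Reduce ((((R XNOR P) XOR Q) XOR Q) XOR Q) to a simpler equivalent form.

By XOR self-cancellation ((E XOR v) XOR v = E):
= ((R XNOR P) XOR Q)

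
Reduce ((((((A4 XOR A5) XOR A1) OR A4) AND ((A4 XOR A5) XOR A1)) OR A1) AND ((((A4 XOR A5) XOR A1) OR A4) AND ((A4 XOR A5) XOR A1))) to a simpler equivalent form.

By absorption (E AND (E OR v) = E) then absorption (E AND (E OR v) = E):
= ((A4 XOR A5) XOR A1)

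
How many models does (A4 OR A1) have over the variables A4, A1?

Satisfying assignments: (0,1), (1,0), (1,1)
Count: 3 out of 4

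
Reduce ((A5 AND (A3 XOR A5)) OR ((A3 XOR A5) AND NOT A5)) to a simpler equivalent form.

By distribution ((E AND v) OR (E AND NOT v) = E):
= (A3 XOR A5)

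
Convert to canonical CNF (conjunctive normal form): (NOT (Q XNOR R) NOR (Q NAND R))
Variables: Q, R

(Q OR R) AND (Q OR NOT R) AND (NOT Q OR R)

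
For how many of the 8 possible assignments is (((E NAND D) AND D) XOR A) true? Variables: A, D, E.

Satisfying assignments: (0,1,0), (1,0,0), (1,0,1), (1,1,1)
Count: 4 out of 8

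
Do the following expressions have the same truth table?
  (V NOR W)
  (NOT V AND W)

No. Counterexample: with W=0, V=0, Expression 1 = 1 but Expression 2 = 0.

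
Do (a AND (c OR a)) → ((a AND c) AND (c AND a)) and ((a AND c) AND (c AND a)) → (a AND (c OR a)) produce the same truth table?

No, Converse is not equivalent to original (counterexample: c=0, a=1)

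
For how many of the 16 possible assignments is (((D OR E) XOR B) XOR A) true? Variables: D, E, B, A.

Satisfying assignments: (0,0,0,1), (0,0,1,0), (0,1,0,0), (0,1,1,1), (1,0,0,0), (1,0,1,1), (1,1,0,0), (1,1,1,1)
Count: 8 out of 16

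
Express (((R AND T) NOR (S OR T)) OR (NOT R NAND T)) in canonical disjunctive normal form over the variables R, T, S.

(NOT R AND NOT T AND NOT S) OR (NOT R AND NOT T AND S) OR (R AND NOT T AND NOT S) OR (R AND NOT T AND S) OR (R AND T AND NOT S) OR (R AND T AND S)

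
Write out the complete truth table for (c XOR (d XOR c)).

d | c | Output
--------------
0 | 0 | 0
0 | 1 | 0
1 | 0 | 1
1 | 1 | 1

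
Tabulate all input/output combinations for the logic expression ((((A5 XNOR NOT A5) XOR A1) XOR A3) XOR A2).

A1 | A3 | A5 | A2 | Output
--------------------------
0 | 0 | 0 | 0 | 0
0 | 0 | 0 | 1 | 1
0 | 0 | 1 | 0 | 0
0 | 0 | 1 | 1 | 1
0 | 1 | 0 | 0 | 1
0 | 1 | 0 | 1 | 0
0 | 1 | 1 | 0 | 1
0 | 1 | 1 | 1 | 0
1 | 0 | 0 | 0 | 1
1 | 0 | 0 | 1 | 0
1 | 0 | 1 | 0 | 1
1 | 0 | 1 | 1 | 0
1 | 1 | 0 | 0 | 0
1 | 1 | 0 | 1 | 1
1 | 1 | 1 | 0 | 0
1 | 1 | 1 | 1 | 1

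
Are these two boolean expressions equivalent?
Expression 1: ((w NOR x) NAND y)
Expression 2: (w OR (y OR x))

No. Counterexample: with y=0, w=0, x=0, Expression 1 = 1 but Expression 2 = 0.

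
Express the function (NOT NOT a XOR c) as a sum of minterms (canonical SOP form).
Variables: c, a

Σm(1, 2) = (NOT c AND a) OR (c AND NOT a)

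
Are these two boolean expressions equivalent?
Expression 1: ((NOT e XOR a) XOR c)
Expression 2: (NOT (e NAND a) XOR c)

No. Counterexample: with a=0, c=0, e=0, Expression 1 = 1 but Expression 2 = 0.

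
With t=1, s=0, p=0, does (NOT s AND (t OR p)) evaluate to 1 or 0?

Substituting: (NOT 0 AND (1 OR 0))
= 1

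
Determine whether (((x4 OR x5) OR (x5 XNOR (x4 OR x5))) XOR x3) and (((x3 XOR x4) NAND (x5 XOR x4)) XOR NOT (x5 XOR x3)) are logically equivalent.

No. Counterexample: with x4=0, x5=0, x3=0, Expression 1 = 1 but Expression 2 = 0.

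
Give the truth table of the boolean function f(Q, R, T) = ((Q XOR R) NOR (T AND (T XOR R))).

Q | R | T | Output
------------------
0 | 0 | 0 | 1
0 | 0 | 1 | 0
0 | 1 | 0 | 0
0 | 1 | 1 | 0
1 | 0 | 0 | 0
1 | 0 | 1 | 0
1 | 1 | 0 | 1
1 | 1 | 1 | 1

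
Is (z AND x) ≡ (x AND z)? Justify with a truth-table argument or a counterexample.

Yes, they are equivalent — the two output columns agree on all 4 assignments:
x | z | Expression 1 | Expression 2
-----------------------------------
0 | 0 | 0 | 0
0 | 1 | 0 | 0
1 | 0 | 0 | 0
1 | 1 | 1 | 1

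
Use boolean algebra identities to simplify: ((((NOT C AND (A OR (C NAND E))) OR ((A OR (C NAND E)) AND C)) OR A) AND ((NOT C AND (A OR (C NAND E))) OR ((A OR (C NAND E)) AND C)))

By absorption (E AND (E OR v) = E) then distribution ((E AND v) OR (E AND NOT v) = E):
= (A OR (C NAND E))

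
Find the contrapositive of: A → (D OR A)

Contrapositive: NOT (D OR A) → NOT A
Note: A statement and its contrapositive are logically equivalent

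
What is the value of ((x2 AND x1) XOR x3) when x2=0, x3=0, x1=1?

Substituting: ((0 AND 1) XOR 0)
= 0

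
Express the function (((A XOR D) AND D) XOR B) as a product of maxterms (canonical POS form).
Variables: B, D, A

ΠM(0, 1, 3, 6) = (B OR D OR A) AND (B OR D OR NOT A) AND (B OR NOT D OR NOT A) AND (NOT B OR NOT D OR A)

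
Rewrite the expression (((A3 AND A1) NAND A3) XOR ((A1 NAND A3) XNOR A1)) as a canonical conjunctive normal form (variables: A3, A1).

(A3 OR NOT A1) AND (NOT A3 OR NOT A1)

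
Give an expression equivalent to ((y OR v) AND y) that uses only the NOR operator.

((((y NOR v) NOR (y NOR v)) NOR ((y NOR v) NOR (y NOR v))) NOR (y NOR y))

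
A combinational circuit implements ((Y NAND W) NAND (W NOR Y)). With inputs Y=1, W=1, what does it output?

Substituting: ((1 NAND 1) NAND (1 NOR 1))
= 1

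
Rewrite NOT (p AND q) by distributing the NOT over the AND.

NOT p OR NOT q
De Morgan's: NOT(AND of terms) = OR of negations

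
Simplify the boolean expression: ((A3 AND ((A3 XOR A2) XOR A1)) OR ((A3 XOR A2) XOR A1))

By absorption (E OR (E AND v) = E):
= ((A3 XOR A2) XOR A1)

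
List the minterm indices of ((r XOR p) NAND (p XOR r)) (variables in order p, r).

Σm(0, 3) = (NOT p AND NOT r) OR (p AND r)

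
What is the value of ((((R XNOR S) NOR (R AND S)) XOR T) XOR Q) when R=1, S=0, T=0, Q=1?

Substituting: ((((1 XNOR 0) NOR (1 AND 0)) XOR 0) XOR 1)
= 0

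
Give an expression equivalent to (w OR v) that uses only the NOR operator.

((w NOR v) NOR (w NOR v))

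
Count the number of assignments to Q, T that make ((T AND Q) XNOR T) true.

Satisfying assignments: (0,0), (1,0), (1,1)
Count: 3 out of 4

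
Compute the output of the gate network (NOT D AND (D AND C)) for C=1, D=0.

Substituting: (NOT 0 AND (0 AND 1))
= 0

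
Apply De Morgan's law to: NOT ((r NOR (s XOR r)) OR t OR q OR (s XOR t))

NOT (r NOR (s XOR r)) AND NOT t AND NOT q AND NOT (s XOR t)
De Morgan's: NOT(OR of terms) = AND of negations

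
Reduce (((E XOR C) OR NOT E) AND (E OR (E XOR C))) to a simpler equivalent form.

By distribution ((E OR v) AND (E OR NOT v) = E):
= (E XOR C)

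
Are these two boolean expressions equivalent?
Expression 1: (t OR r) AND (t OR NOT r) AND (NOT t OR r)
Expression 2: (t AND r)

Yes, they are equivalent — the two output columns agree on all 4 assignments:
t | r | Expression 1 | Expression 2
-----------------------------------
0 | 0 | 0 | 0
0 | 1 | 0 | 0
1 | 0 | 0 | 0
1 | 1 | 1 | 1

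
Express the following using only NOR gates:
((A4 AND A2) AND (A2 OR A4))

((((A4 NOR A4) NOR (A2 NOR A2)) NOR ((A4 NOR A4) NOR (A2 NOR A2))) NOR (((A2 NOR A4) NOR (A2 NOR A4)) NOR ((A2 NOR A4) NOR (A2 NOR A4))))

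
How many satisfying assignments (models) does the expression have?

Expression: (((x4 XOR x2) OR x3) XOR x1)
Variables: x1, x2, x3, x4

Satisfying assignments: (0,0,0,1), (0,0,1,0), (0,0,1,1), (0,1,0,0), (0,1,1,0), (0,1,1,1), (1,0,0,0), (1,1,0,1)
Count: 8 out of 16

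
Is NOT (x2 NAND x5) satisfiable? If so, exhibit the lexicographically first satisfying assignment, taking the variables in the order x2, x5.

x2=1, x5=1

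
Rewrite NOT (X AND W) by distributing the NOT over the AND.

NOT X OR NOT W
De Morgan's: NOT(AND of terms) = OR of negations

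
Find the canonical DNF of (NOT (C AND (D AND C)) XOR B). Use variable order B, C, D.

(NOT B AND NOT C AND NOT D) OR (NOT B AND NOT C AND D) OR (NOT B AND C AND NOT D) OR (B AND C AND D)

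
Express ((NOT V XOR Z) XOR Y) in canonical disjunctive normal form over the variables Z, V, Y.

(NOT Z AND NOT V AND NOT Y) OR (NOT Z AND V AND Y) OR (Z AND NOT V AND Y) OR (Z AND V AND NOT Y)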